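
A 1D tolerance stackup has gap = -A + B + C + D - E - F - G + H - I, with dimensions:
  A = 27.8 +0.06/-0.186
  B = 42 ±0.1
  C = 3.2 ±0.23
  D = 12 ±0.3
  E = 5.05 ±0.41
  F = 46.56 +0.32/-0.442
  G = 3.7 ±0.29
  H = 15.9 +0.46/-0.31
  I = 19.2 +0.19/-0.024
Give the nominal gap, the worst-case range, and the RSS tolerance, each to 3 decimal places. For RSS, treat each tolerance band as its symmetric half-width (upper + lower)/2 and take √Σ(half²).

nominal=-29.210 wc=[-31.420,-26.768] rss=0.852

Stack each dimension's contribution:
  -A: nom -27.800 → Σnom=-27.800; wc +0.186/-0.060 → slack +0.186/-0.060; half-tol=0.123, Σhalf²=0.015129
  +B: nom +42.000 → Σnom=14.200; wc +0.100/-0.100 → slack +0.286/-0.160; half-tol=0.100, Σhalf²=0.025129
  +C: nom +3.200 → Σnom=17.400; wc +0.230/-0.230 → slack +0.516/-0.390; half-tol=0.230, Σhalf²=0.078029
  +D: nom +12.000 → Σnom=29.400; wc +0.300/-0.300 → slack +0.816/-0.690; half-tol=0.300, Σhalf²=0.168029
  -E: nom -5.050 → Σnom=24.350; wc +0.410/-0.410 → slack +1.226/-1.100; half-tol=0.410, Σhalf²=0.336129
  -F: nom -46.560 → Σnom=-22.210; wc +0.442/-0.320 → slack +1.668/-1.420; half-tol=0.381, Σhalf²=0.481290
  -G: nom -3.700 → Σnom=-25.910; wc +0.290/-0.290 → slack +1.958/-1.710; half-tol=0.290, Σhalf²=0.565390
  +H: nom +15.900 → Σnom=-10.010; wc +0.460/-0.310 → slack +2.418/-2.020; half-tol=0.385, Σhalf²=0.713615
  -I: nom -19.200 → Σnom=-29.210; wc +0.024/-0.190 → slack +2.442/-2.210; half-tol=0.107, Σhalf²=0.725064
Nominal = -29.210. Worst-case = [-29.210 - 2.210, -29.210 + 2.442] = [-31.420, -26.768]. RSS = √0.725064 = 0.852.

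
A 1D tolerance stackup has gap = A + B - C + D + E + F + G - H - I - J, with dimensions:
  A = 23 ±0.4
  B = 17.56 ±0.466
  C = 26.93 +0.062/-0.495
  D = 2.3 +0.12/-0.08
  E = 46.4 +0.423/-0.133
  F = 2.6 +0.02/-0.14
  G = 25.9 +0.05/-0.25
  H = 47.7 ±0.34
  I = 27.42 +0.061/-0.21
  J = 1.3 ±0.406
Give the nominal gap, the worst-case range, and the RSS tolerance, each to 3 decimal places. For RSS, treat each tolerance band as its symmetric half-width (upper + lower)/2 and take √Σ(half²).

nominal=14.410 wc=[12.072,17.340] rss=0.933

Stack each dimension's contribution:
  +A: nom +23.000 → Σnom=23.000; wc +0.400/-0.400 → slack +0.400/-0.400; half-tol=0.400, Σhalf²=0.160000
  +B: nom +17.560 → Σnom=40.560; wc +0.466/-0.466 → slack +0.866/-0.866; half-tol=0.466, Σhalf²=0.377156
  -C: nom -26.930 → Σnom=13.630; wc +0.495/-0.062 → slack +1.361/-0.928; half-tol=0.278, Σhalf²=0.454718
  +D: nom +2.300 → Σnom=15.930; wc +0.120/-0.080 → slack +1.481/-1.008; half-tol=0.100, Σhalf²=0.464718
  +E: nom +46.400 → Σnom=62.330; wc +0.423/-0.133 → slack +1.904/-1.141; half-tol=0.278, Σhalf²=0.542002
  +F: nom +2.600 → Σnom=64.930; wc +0.020/-0.140 → slack +1.924/-1.281; half-tol=0.080, Σhalf²=0.548402
  +G: nom +25.900 → Σnom=90.830; wc +0.050/-0.250 → slack +1.974/-1.531; half-tol=0.150, Σhalf²=0.570902
  -H: nom -47.700 → Σnom=43.130; wc +0.340/-0.340 → slack +2.314/-1.871; half-tol=0.340, Σhalf²=0.686502
  -I: nom -27.420 → Σnom=15.710; wc +0.210/-0.061 → slack +2.524/-1.932; half-tol=0.136, Σhalf²=0.704863
  -J: nom -1.300 → Σnom=14.410; wc +0.406/-0.406 → slack +2.930/-2.338; half-tol=0.406, Σhalf²=0.869699
Nominal = 14.410. Worst-case = [14.410 - 2.338, 14.410 + 2.930] = [12.072, 17.340]. RSS = √0.869699 = 0.933.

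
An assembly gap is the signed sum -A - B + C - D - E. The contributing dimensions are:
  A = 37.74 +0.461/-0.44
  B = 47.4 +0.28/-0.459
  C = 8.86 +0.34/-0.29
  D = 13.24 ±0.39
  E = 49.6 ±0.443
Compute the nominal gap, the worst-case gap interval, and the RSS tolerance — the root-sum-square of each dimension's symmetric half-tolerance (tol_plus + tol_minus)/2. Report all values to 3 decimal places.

nominal=-139.120 wc=[-140.984,-137.048] rss=0.887

Stack each dimension's contribution:
  -A: nom -37.740 → Σnom=-37.740; wc +0.440/-0.461 → slack +0.440/-0.461; half-tol=0.451, Σhalf²=0.202950
  -B: nom -47.400 → Σnom=-85.140; wc +0.459/-0.280 → slack +0.899/-0.741; half-tol=0.370, Σhalf²=0.339481
  +C: nom +8.860 → Σnom=-76.280; wc +0.340/-0.290 → slack +1.239/-1.031; half-tol=0.315, Σhalf²=0.438706
  -D: nom -13.240 → Σnom=-89.520; wc +0.390/-0.390 → slack +1.629/-1.421; half-tol=0.390, Σhalf²=0.590806
  -E: nom -49.600 → Σnom=-139.120; wc +0.443/-0.443 → slack +2.072/-1.864; half-tol=0.443, Σhalf²=0.787055
Nominal = -139.120. Worst-case = [-139.120 - 1.864, -139.120 + 2.072] = [-140.984, -137.048]. RSS = √0.787055 = 0.887.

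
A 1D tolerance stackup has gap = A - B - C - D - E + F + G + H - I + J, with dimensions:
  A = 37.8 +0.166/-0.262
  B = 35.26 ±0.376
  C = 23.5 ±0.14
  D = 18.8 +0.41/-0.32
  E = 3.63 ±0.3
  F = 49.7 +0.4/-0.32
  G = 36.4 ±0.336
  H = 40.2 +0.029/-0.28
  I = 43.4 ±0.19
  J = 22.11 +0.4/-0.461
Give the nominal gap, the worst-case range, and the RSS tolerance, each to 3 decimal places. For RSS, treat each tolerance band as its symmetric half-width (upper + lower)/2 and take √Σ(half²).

Stack each dimension's contribution:
  +A: nom +37.800 → Σnom=37.800; wc +0.166/-0.262 → slack +0.166/-0.262; half-tol=0.214, Σhalf²=0.045796
  -B: nom -35.260 → Σnom=2.540; wc +0.376/-0.376 → slack +0.542/-0.638; half-tol=0.376, Σhalf²=0.187172
  -C: nom -23.500 → Σnom=-20.960; wc +0.140/-0.140 → slack +0.682/-0.778; half-tol=0.140, Σhalf²=0.206772
  -D: nom -18.800 → Σnom=-39.760; wc +0.320/-0.410 → slack +1.002/-1.188; half-tol=0.365, Σhalf²=0.339997
  -E: nom -3.630 → Σnom=-43.390; wc +0.300/-0.300 → slack +1.302/-1.488; half-tol=0.300, Σhalf²=0.429997
  +F: nom +49.700 → Σnom=6.310; wc +0.400/-0.320 → slack +1.702/-1.808; half-tol=0.360, Σhalf²=0.559597
  +G: nom +36.400 → Σnom=42.710; wc +0.336/-0.336 → slack +2.038/-2.144; half-tol=0.336, Σhalf²=0.672493
  +H: nom +40.200 → Σnom=82.910; wc +0.029/-0.280 → slack +2.067/-2.424; half-tol=0.155, Σhalf²=0.696363
  -I: nom -43.400 → Σnom=39.510; wc +0.190/-0.190 → slack +2.257/-2.614; half-tol=0.190, Σhalf²=0.732463
  +J: nom +22.110 → Σnom=61.620; wc +0.400/-0.461 → slack +2.657/-3.075; half-tol=0.430, Σhalf²=0.917793
Nominal = 61.620. Worst-case = [61.620 - 3.075, 61.620 + 2.657] = [58.545, 64.277]. RSS = √0.917793 = 0.958.

nominal=61.620 wc=[58.545,64.277] rss=0.958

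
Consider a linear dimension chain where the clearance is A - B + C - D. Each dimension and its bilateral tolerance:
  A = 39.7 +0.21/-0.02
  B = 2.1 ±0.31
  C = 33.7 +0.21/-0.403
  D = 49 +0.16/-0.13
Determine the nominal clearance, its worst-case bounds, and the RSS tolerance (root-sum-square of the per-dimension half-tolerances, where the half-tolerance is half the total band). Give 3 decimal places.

Stack each dimension's contribution:
  +A: nom +39.700 → Σnom=39.700; wc +0.210/-0.020 → slack +0.210/-0.020; half-tol=0.115, Σhalf²=0.013225
  -B: nom -2.100 → Σnom=37.600; wc +0.310/-0.310 → slack +0.520/-0.330; half-tol=0.310, Σhalf²=0.109325
  +C: nom +33.700 → Σnom=71.300; wc +0.210/-0.403 → slack +0.730/-0.733; half-tol=0.306, Σhalf²=0.203267
  -D: nom -49.000 → Σnom=22.300; wc +0.130/-0.160 → slack +0.860/-0.893; half-tol=0.145, Σhalf²=0.224292
Nominal = 22.300. Worst-case = [22.300 - 0.893, 22.300 + 0.860] = [21.407, 23.160]. RSS = √0.224292 = 0.474.

nominal=22.300 wc=[21.407,23.160] rss=0.474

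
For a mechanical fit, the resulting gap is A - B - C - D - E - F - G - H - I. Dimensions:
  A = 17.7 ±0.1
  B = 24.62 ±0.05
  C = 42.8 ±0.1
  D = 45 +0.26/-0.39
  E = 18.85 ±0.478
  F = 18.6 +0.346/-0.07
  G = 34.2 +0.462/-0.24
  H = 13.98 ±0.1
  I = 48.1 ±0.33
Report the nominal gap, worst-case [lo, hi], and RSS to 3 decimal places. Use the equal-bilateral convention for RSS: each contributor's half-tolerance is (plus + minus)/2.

nominal=-228.450 wc=[-230.676,-226.592] rss=0.801

Stack each dimension's contribution:
  +A: nom +17.700 → Σnom=17.700; wc +0.100/-0.100 → slack +0.100/-0.100; half-tol=0.100, Σhalf²=0.010000
  -B: nom -24.620 → Σnom=-6.920; wc +0.050/-0.050 → slack +0.150/-0.150; half-tol=0.050, Σhalf²=0.012500
  -C: nom -42.800 → Σnom=-49.720; wc +0.100/-0.100 → slack +0.250/-0.250; half-tol=0.100, Σhalf²=0.022500
  -D: nom -45.000 → Σnom=-94.720; wc +0.390/-0.260 → slack +0.640/-0.510; half-tol=0.325, Σhalf²=0.128125
  -E: nom -18.850 → Σnom=-113.570; wc +0.478/-0.478 → slack +1.118/-0.988; half-tol=0.478, Σhalf²=0.356609
  -F: nom -18.600 → Σnom=-132.170; wc +0.070/-0.346 → slack +1.188/-1.334; half-tol=0.208, Σhalf²=0.399873
  -G: nom -34.200 → Σnom=-166.370; wc +0.240/-0.462 → slack +1.428/-1.796; half-tol=0.351, Σhalf²=0.523074
  -H: nom -13.980 → Σnom=-180.350; wc +0.100/-0.100 → slack +1.528/-1.896; half-tol=0.100, Σhalf²=0.533074
  -I: nom -48.100 → Σnom=-228.450; wc +0.330/-0.330 → slack +1.858/-2.226; half-tol=0.330, Σhalf²=0.641974
Nominal = -228.450. Worst-case = [-228.450 - 2.226, -228.450 + 1.858] = [-230.676, -226.592]. RSS = √0.641974 = 0.801.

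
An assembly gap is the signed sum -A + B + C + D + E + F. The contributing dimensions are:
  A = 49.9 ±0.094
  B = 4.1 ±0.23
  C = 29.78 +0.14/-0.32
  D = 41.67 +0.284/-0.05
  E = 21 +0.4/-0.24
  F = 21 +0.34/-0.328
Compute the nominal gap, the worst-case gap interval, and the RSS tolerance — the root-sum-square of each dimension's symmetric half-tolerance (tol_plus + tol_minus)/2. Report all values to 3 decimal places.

nominal=67.650 wc=[66.388,69.138] rss=0.597

Stack each dimension's contribution:
  -A: nom -49.900 → Σnom=-49.900; wc +0.094/-0.094 → slack +0.094/-0.094; half-tol=0.094, Σhalf²=0.008836
  +B: nom +4.100 → Σnom=-45.800; wc +0.230/-0.230 → slack +0.324/-0.324; half-tol=0.230, Σhalf²=0.061736
  +C: nom +29.780 → Σnom=-16.020; wc +0.140/-0.320 → slack +0.464/-0.644; half-tol=0.230, Σhalf²=0.114636
  +D: nom +41.670 → Σnom=25.650; wc +0.284/-0.050 → slack +0.748/-0.694; half-tol=0.167, Σhalf²=0.142525
  +E: nom +21.000 → Σnom=46.650; wc +0.400/-0.240 → slack +1.148/-0.934; half-tol=0.320, Σhalf²=0.244925
  +F: nom +21.000 → Σnom=67.650; wc +0.340/-0.328 → slack +1.488/-1.262; half-tol=0.334, Σhalf²=0.356481
Nominal = 67.650. Worst-case = [67.650 - 1.262, 67.650 + 1.488] = [66.388, 69.138]. RSS = √0.356481 = 0.597.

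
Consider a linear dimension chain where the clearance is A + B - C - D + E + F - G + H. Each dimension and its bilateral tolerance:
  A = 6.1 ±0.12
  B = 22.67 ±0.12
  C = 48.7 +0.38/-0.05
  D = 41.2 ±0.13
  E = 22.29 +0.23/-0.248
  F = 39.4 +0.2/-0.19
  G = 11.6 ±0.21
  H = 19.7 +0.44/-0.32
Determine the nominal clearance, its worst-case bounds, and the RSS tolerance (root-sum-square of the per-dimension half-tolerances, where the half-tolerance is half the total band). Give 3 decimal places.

nominal=8.660 wc=[6.942,10.160] rss=0.613

Stack each dimension's contribution:
  +A: nom +6.100 → Σnom=6.100; wc +0.120/-0.120 → slack +0.120/-0.120; half-tol=0.120, Σhalf²=0.014400
  +B: nom +22.670 → Σnom=28.770; wc +0.120/-0.120 → slack +0.240/-0.240; half-tol=0.120, Σhalf²=0.028800
  -C: nom -48.700 → Σnom=-19.930; wc +0.050/-0.380 → slack +0.290/-0.620; half-tol=0.215, Σhalf²=0.075025
  -D: nom -41.200 → Σnom=-61.130; wc +0.130/-0.130 → slack +0.420/-0.750; half-tol=0.130, Σhalf²=0.091925
  +E: nom +22.290 → Σnom=-38.840; wc +0.230/-0.248 → slack +0.650/-0.998; half-tol=0.239, Σhalf²=0.149046
  +F: nom +39.400 → Σnom=0.560; wc +0.200/-0.190 → slack +0.850/-1.188; half-tol=0.195, Σhalf²=0.187071
  -G: nom -11.600 → Σnom=-11.040; wc +0.210/-0.210 → slack +1.060/-1.398; half-tol=0.210, Σhalf²=0.231171
  +H: nom +19.700 → Σnom=8.660; wc +0.440/-0.320 → slack +1.500/-1.718; half-tol=0.380, Σhalf²=0.375571
Nominal = 8.660. Worst-case = [8.660 - 1.718, 8.660 + 1.500] = [6.942, 10.160]. RSS = √0.375571 = 0.613.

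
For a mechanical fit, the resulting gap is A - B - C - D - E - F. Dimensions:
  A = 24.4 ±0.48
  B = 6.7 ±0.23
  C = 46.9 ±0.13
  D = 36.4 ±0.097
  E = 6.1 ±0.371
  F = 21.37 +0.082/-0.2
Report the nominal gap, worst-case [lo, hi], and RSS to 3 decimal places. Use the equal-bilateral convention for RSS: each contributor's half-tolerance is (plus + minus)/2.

Stack each dimension's contribution:
  +A: nom +24.400 → Σnom=24.400; wc +0.480/-0.480 → slack +0.480/-0.480; half-tol=0.480, Σhalf²=0.230400
  -B: nom -6.700 → Σnom=17.700; wc +0.230/-0.230 → slack +0.710/-0.710; half-tol=0.230, Σhalf²=0.283300
  -C: nom -46.900 → Σnom=-29.200; wc +0.130/-0.130 → slack +0.840/-0.840; half-tol=0.130, Σhalf²=0.300200
  -D: nom -36.400 → Σnom=-65.600; wc +0.097/-0.097 → slack +0.937/-0.937; half-tol=0.097, Σhalf²=0.309609
  -E: nom -6.100 → Σnom=-71.700; wc +0.371/-0.371 → slack +1.308/-1.308; half-tol=0.371, Σhalf²=0.447250
  -F: nom -21.370 → Σnom=-93.070; wc +0.200/-0.082 → slack +1.508/-1.390; half-tol=0.141, Σhalf²=0.467131
Nominal = -93.070. Worst-case = [-93.070 - 1.390, -93.070 + 1.508] = [-94.460, -91.562]. RSS = √0.467131 = 0.683.

nominal=-93.070 wc=[-94.460,-91.562] rss=0.683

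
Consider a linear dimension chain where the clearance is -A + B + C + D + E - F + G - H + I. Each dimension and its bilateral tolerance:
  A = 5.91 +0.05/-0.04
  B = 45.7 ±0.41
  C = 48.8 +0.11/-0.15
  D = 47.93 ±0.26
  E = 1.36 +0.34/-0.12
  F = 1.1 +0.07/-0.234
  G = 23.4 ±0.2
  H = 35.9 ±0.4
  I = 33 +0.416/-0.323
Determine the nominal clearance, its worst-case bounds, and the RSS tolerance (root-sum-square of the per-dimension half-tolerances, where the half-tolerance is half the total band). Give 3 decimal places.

nominal=157.280 wc=[155.297,159.690] rss=0.817

Stack each dimension's contribution:
  -A: nom -5.910 → Σnom=-5.910; wc +0.040/-0.050 → slack +0.040/-0.050; half-tol=0.045, Σhalf²=0.002025
  +B: nom +45.700 → Σnom=39.790; wc +0.410/-0.410 → slack +0.450/-0.460; half-tol=0.410, Σhalf²=0.170125
  +C: nom +48.800 → Σnom=88.590; wc +0.110/-0.150 → slack +0.560/-0.610; half-tol=0.130, Σhalf²=0.187025
  +D: nom +47.930 → Σnom=136.520; wc +0.260/-0.260 → slack +0.820/-0.870; half-tol=0.260, Σhalf²=0.254625
  +E: nom +1.360 → Σnom=137.880; wc +0.340/-0.120 → slack +1.160/-0.990; half-tol=0.230, Σhalf²=0.307525
  -F: nom -1.100 → Σnom=136.780; wc +0.234/-0.070 → slack +1.394/-1.060; half-tol=0.152, Σhalf²=0.330629
  +G: nom +23.400 → Σnom=160.180; wc +0.200/-0.200 → slack +1.594/-1.260; half-tol=0.200, Σhalf²=0.370629
  -H: nom -35.900 → Σnom=124.280; wc +0.400/-0.400 → slack +1.994/-1.660; half-tol=0.400, Σhalf²=0.530629
  +I: nom +33.000 → Σnom=157.280; wc +0.416/-0.323 → slack +2.410/-1.983; half-tol=0.369, Σhalf²=0.667159
Nominal = 157.280. Worst-case = [157.280 - 1.983, 157.280 + 2.410] = [155.297, 159.690]. RSS = √0.667159 = 0.817.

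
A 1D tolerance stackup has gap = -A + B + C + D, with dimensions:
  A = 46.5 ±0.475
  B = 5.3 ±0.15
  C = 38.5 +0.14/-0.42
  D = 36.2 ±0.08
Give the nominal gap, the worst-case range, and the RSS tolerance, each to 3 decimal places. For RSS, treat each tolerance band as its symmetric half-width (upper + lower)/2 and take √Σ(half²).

Stack each dimension's contribution:
  -A: nom -46.500 → Σnom=-46.500; wc +0.475/-0.475 → slack +0.475/-0.475; half-tol=0.475, Σhalf²=0.225625
  +B: nom +5.300 → Σnom=-41.200; wc +0.150/-0.150 → slack +0.625/-0.625; half-tol=0.150, Σhalf²=0.248125
  +C: nom +38.500 → Σnom=-2.700; wc +0.140/-0.420 → slack +0.765/-1.045; half-tol=0.280, Σhalf²=0.326525
  +D: nom +36.200 → Σnom=33.500; wc +0.080/-0.080 → slack +0.845/-1.125; half-tol=0.080, Σhalf²=0.332925
Nominal = 33.500. Worst-case = [33.500 - 1.125, 33.500 + 0.845] = [32.375, 34.345]. RSS = √0.332925 = 0.577.

nominal=33.500 wc=[32.375,34.345] rss=0.577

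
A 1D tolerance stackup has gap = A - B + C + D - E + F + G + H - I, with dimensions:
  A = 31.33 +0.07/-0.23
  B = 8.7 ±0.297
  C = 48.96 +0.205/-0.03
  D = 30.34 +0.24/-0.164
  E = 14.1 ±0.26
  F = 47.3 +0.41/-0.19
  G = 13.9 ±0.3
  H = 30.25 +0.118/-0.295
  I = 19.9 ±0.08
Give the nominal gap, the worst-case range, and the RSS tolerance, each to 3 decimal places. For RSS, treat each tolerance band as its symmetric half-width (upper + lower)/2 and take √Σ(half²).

nominal=159.380 wc=[157.534,161.360] rss=0.680

Stack each dimension's contribution:
  +A: nom +31.330 → Σnom=31.330; wc +0.070/-0.230 → slack +0.070/-0.230; half-tol=0.150, Σhalf²=0.022500
  -B: nom -8.700 → Σnom=22.630; wc +0.297/-0.297 → slack +0.367/-0.527; half-tol=0.297, Σhalf²=0.110709
  +C: nom +48.960 → Σnom=71.590; wc +0.205/-0.030 → slack +0.572/-0.557; half-tol=0.117, Σhalf²=0.124515
  +D: nom +30.340 → Σnom=101.930; wc +0.240/-0.164 → slack +0.812/-0.721; half-tol=0.202, Σhalf²=0.165319
  -E: nom -14.100 → Σnom=87.830; wc +0.260/-0.260 → slack +1.072/-0.981; half-tol=0.260, Σhalf²=0.232919
  +F: nom +47.300 → Σnom=135.130; wc +0.410/-0.190 → slack +1.482/-1.171; half-tol=0.300, Σhalf²=0.322919
  +G: nom +13.900 → Σnom=149.030; wc +0.300/-0.300 → slack +1.782/-1.471; half-tol=0.300, Σhalf²=0.412919
  +H: nom +30.250 → Σnom=179.280; wc +0.118/-0.295 → slack +1.900/-1.766; half-tol=0.206, Σhalf²=0.455561
  -I: nom -19.900 → Σnom=159.380; wc +0.080/-0.080 → slack +1.980/-1.846; half-tol=0.080, Σhalf²=0.461961
Nominal = 159.380. Worst-case = [159.380 - 1.846, 159.380 + 1.980] = [157.534, 161.360]. RSS = √0.461961 = 0.680.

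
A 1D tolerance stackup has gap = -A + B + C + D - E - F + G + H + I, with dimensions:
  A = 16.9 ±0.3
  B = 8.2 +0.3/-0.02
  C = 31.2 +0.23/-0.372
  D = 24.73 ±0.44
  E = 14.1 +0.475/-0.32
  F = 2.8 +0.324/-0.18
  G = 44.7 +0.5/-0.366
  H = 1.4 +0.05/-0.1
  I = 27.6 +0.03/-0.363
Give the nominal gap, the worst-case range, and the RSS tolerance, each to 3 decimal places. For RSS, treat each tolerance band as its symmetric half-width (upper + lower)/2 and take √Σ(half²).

nominal=104.030 wc=[101.270,106.380] rss=0.924

Stack each dimension's contribution:
  -A: nom -16.900 → Σnom=-16.900; wc +0.300/-0.300 → slack +0.300/-0.300; half-tol=0.300, Σhalf²=0.090000
  +B: nom +8.200 → Σnom=-8.700; wc +0.300/-0.020 → slack +0.600/-0.320; half-tol=0.160, Σhalf²=0.115600
  +C: nom +31.200 → Σnom=22.500; wc +0.230/-0.372 → slack +0.830/-0.692; half-tol=0.301, Σhalf²=0.206201
  +D: nom +24.730 → Σnom=47.230; wc +0.440/-0.440 → slack +1.270/-1.132; half-tol=0.440, Σhalf²=0.399801
  -E: nom -14.100 → Σnom=33.130; wc +0.320/-0.475 → slack +1.590/-1.607; half-tol=0.397, Σhalf²=0.557807
  -F: nom -2.800 → Σnom=30.330; wc +0.180/-0.324 → slack +1.770/-1.931; half-tol=0.252, Σhalf²=0.621311
  +G: nom +44.700 → Σnom=75.030; wc +0.500/-0.366 → slack +2.270/-2.297; half-tol=0.433, Σhalf²=0.808800
  +H: nom +1.400 → Σnom=76.430; wc +0.050/-0.100 → slack +2.320/-2.397; half-tol=0.075, Σhalf²=0.814425
  +I: nom +27.600 → Σnom=104.030; wc +0.030/-0.363 → slack +2.350/-2.760; half-tol=0.197, Σhalf²=0.853038
Nominal = 104.030. Worst-case = [104.030 - 2.760, 104.030 + 2.350] = [101.270, 106.380]. RSS = √0.853038 = 0.924.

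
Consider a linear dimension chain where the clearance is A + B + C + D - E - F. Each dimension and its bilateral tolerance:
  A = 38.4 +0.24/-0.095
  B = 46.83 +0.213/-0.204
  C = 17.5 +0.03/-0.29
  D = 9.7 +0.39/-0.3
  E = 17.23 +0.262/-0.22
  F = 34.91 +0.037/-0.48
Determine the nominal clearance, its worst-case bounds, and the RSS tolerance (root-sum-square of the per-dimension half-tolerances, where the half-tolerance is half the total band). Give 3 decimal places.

nominal=60.290 wc=[59.102,61.863] rss=0.584

Stack each dimension's contribution:
  +A: nom +38.400 → Σnom=38.400; wc +0.240/-0.095 → slack +0.240/-0.095; half-tol=0.167, Σhalf²=0.028056
  +B: nom +46.830 → Σnom=85.230; wc +0.213/-0.204 → slack +0.453/-0.299; half-tol=0.208, Σhalf²=0.071528
  +C: nom +17.500 → Σnom=102.730; wc +0.030/-0.290 → slack +0.483/-0.589; half-tol=0.160, Σhalf²=0.097128
  +D: nom +9.700 → Σnom=112.430; wc +0.390/-0.300 → slack +0.873/-0.889; half-tol=0.345, Σhalf²=0.216153
  -E: nom -17.230 → Σnom=95.200; wc +0.220/-0.262 → slack +1.093/-1.151; half-tol=0.241, Σhalf²=0.274234
  -F: nom -34.910 → Σnom=60.290; wc +0.480/-0.037 → slack +1.573/-1.188; half-tol=0.259, Σhalf²=0.341057
Nominal = 60.290. Worst-case = [60.290 - 1.188, 60.290 + 1.573] = [59.102, 61.863]. RSS = √0.341057 = 0.584.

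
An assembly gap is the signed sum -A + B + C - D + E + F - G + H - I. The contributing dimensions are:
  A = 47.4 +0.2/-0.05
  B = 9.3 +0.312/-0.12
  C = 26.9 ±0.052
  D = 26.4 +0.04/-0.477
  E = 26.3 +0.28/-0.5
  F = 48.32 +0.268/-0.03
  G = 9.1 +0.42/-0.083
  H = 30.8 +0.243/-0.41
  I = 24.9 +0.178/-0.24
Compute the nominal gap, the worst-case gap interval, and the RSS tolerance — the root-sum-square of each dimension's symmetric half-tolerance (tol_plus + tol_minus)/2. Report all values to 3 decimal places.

Stack each dimension's contribution:
  -A: nom -47.400 → Σnom=-47.400; wc +0.050/-0.200 → slack +0.050/-0.200; half-tol=0.125, Σhalf²=0.015625
  +B: nom +9.300 → Σnom=-38.100; wc +0.312/-0.120 → slack +0.362/-0.320; half-tol=0.216, Σhalf²=0.062281
  +C: nom +26.900 → Σnom=-11.200; wc +0.052/-0.052 → slack +0.414/-0.372; half-tol=0.052, Σhalf²=0.064985
  -D: nom -26.400 → Σnom=-37.600; wc +0.477/-0.040 → slack +0.891/-0.412; half-tol=0.259, Σhalf²=0.131807
  +E: nom +26.300 → Σnom=-11.300; wc +0.280/-0.500 → slack +1.171/-0.912; half-tol=0.390, Σhalf²=0.283907
  +F: nom +48.320 → Σnom=37.020; wc +0.268/-0.030 → slack +1.439/-0.942; half-tol=0.149, Σhalf²=0.306108
  -G: nom -9.100 → Σnom=27.920; wc +0.083/-0.420 → slack +1.522/-1.362; half-tol=0.252, Σhalf²=0.369361
  +H: nom +30.800 → Σnom=58.720; wc +0.243/-0.410 → slack +1.765/-1.772; half-tol=0.327, Σhalf²=0.475963
  -I: nom -24.900 → Σnom=33.820; wc +0.240/-0.178 → slack +2.005/-1.950; half-tol=0.209, Σhalf²=0.519644
Nominal = 33.820. Worst-case = [33.820 - 1.950, 33.820 + 2.005] = [31.870, 35.825]. RSS = √0.519644 = 0.721.

nominal=33.820 wc=[31.870,35.825] rss=0.721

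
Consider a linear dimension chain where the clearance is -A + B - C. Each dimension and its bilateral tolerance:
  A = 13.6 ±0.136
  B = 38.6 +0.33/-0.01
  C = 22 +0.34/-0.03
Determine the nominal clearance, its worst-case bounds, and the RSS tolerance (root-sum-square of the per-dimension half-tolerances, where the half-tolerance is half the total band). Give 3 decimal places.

nominal=3.000 wc=[2.514,3.496] rss=0.286

Stack each dimension's contribution:
  -A: nom -13.600 → Σnom=-13.600; wc +0.136/-0.136 → slack +0.136/-0.136; half-tol=0.136, Σhalf²=0.018496
  +B: nom +38.600 → Σnom=25.000; wc +0.330/-0.010 → slack +0.466/-0.146; half-tol=0.170, Σhalf²=0.047396
  -C: nom -22.000 → Σnom=3.000; wc +0.030/-0.340 → slack +0.496/-0.486; half-tol=0.185, Σhalf²=0.081621
Nominal = 3.000. Worst-case = [3.000 - 0.486, 3.000 + 0.496] = [2.514, 3.496]. RSS = √0.081621 = 0.286.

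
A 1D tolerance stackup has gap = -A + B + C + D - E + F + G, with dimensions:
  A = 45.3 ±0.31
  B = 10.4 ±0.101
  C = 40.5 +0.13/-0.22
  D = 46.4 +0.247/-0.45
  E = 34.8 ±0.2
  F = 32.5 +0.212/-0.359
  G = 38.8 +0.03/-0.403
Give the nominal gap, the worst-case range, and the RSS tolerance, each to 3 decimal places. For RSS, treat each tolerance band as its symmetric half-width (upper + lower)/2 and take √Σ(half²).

Stack each dimension's contribution:
  -A: nom -45.300 → Σnom=-45.300; wc +0.310/-0.310 → slack +0.310/-0.310; half-tol=0.310, Σhalf²=0.096100
  +B: nom +10.400 → Σnom=-34.900; wc +0.101/-0.101 → slack +0.411/-0.411; half-tol=0.101, Σhalf²=0.106301
  +C: nom +40.500 → Σnom=5.600; wc +0.130/-0.220 → slack +0.541/-0.631; half-tol=0.175, Σhalf²=0.136926
  +D: nom +46.400 → Σnom=52.000; wc +0.247/-0.450 → slack +0.788/-1.081; half-tol=0.349, Σhalf²=0.258378
  -E: nom -34.800 → Σnom=17.200; wc +0.200/-0.200 → slack +0.988/-1.281; half-tol=0.200, Σhalf²=0.298378
  +F: nom +32.500 → Σnom=49.700; wc +0.212/-0.359 → slack +1.200/-1.640; half-tol=0.285, Σhalf²=0.379889
  +G: nom +38.800 → Σnom=88.500; wc +0.030/-0.403 → slack +1.230/-2.043; half-tol=0.217, Σhalf²=0.426761
Nominal = 88.500. Worst-case = [88.500 - 2.043, 88.500 + 1.230] = [86.457, 89.730]. RSS = √0.426761 = 0.653.

nominal=88.500 wc=[86.457,89.730] rss=0.653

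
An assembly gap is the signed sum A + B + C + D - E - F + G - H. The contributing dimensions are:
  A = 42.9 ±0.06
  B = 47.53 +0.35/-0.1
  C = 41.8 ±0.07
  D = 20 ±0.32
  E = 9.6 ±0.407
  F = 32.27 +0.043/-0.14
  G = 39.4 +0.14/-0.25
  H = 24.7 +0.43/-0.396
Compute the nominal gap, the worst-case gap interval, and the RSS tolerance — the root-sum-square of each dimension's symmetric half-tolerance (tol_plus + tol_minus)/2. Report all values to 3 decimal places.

nominal=125.060 wc=[123.380,126.943] rss=0.738

Stack each dimension's contribution:
  +A: nom +42.900 → Σnom=42.900; wc +0.060/-0.060 → slack +0.060/-0.060; half-tol=0.060, Σhalf²=0.003600
  +B: nom +47.530 → Σnom=90.430; wc +0.350/-0.100 → slack +0.410/-0.160; half-tol=0.225, Σhalf²=0.054225
  +C: nom +41.800 → Σnom=132.230; wc +0.070/-0.070 → slack +0.480/-0.230; half-tol=0.070, Σhalf²=0.059125
  +D: nom +20.000 → Σnom=152.230; wc +0.320/-0.320 → slack +0.800/-0.550; half-tol=0.320, Σhalf²=0.161525
  -E: nom -9.600 → Σnom=142.630; wc +0.407/-0.407 → slack +1.207/-0.957; half-tol=0.407, Σhalf²=0.327174
  -F: nom -32.270 → Σnom=110.360; wc +0.140/-0.043 → slack +1.347/-1.000; half-tol=0.091, Σhalf²=0.335546
  +G: nom +39.400 → Σnom=149.760; wc +0.140/-0.250 → slack +1.487/-1.250; half-tol=0.195, Σhalf²=0.373571
  -H: nom -24.700 → Σnom=125.060; wc +0.396/-0.430 → slack +1.883/-1.680; half-tol=0.413, Σhalf²=0.544140
Nominal = 125.060. Worst-case = [125.060 - 1.680, 125.060 + 1.883] = [123.380, 126.943]. RSS = √0.544140 = 0.738.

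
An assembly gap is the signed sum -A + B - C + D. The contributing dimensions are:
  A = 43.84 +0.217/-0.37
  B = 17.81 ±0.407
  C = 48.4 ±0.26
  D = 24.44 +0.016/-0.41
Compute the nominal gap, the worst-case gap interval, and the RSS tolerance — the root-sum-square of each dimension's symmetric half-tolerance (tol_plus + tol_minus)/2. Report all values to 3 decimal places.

nominal=-49.990 wc=[-51.284,-48.937] rss=0.604

Stack each dimension's contribution:
  -A: nom -43.840 → Σnom=-43.840; wc +0.370/-0.217 → slack +0.370/-0.217; half-tol=0.293, Σhalf²=0.086142
  +B: nom +17.810 → Σnom=-26.030; wc +0.407/-0.407 → slack +0.777/-0.624; half-tol=0.407, Σhalf²=0.251791
  -C: nom -48.400 → Σnom=-74.430; wc +0.260/-0.260 → slack +1.037/-0.884; half-tol=0.260, Σhalf²=0.319391
  +D: nom +24.440 → Σnom=-49.990; wc +0.016/-0.410 → slack +1.053/-1.294; half-tol=0.213, Σhalf²=0.364760
Nominal = -49.990. Worst-case = [-49.990 - 1.294, -49.990 + 1.053] = [-51.284, -48.937]. RSS = √0.364760 = 0.604.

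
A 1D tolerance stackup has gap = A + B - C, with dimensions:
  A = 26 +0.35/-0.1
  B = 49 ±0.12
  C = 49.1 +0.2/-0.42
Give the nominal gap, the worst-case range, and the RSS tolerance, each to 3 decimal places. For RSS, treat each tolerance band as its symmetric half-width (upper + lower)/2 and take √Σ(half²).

nominal=25.900 wc=[25.480,26.790] rss=0.401

Stack each dimension's contribution:
  +A: nom +26.000 → Σnom=26.000; wc +0.350/-0.100 → slack +0.350/-0.100; half-tol=0.225, Σhalf²=0.050625
  +B: nom +49.000 → Σnom=75.000; wc +0.120/-0.120 → slack +0.470/-0.220; half-tol=0.120, Σhalf²=0.065025
  -C: nom -49.100 → Σnom=25.900; wc +0.420/-0.200 → slack +0.890/-0.420; half-tol=0.310, Σhalf²=0.161125
Nominal = 25.900. Worst-case = [25.900 - 0.420, 25.900 + 0.890] = [25.480, 26.790]. RSS = √0.161125 = 0.401.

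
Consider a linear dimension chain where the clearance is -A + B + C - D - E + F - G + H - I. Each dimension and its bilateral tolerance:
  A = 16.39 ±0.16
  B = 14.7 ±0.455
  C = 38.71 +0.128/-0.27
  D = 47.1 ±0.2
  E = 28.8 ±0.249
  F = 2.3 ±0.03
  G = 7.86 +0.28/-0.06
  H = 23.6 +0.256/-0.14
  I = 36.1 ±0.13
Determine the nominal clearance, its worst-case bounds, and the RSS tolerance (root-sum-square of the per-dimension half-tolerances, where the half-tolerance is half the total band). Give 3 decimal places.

nominal=-56.940 wc=[-58.854,-55.272] rss=0.678

Stack each dimension's contribution:
  -A: nom -16.390 → Σnom=-16.390; wc +0.160/-0.160 → slack +0.160/-0.160; half-tol=0.160, Σhalf²=0.025600
  +B: nom +14.700 → Σnom=-1.690; wc +0.455/-0.455 → slack +0.615/-0.615; half-tol=0.455, Σhalf²=0.232625
  +C: nom +38.710 → Σnom=37.020; wc +0.128/-0.270 → slack +0.743/-0.885; half-tol=0.199, Σhalf²=0.272226
  -D: nom -47.100 → Σnom=-10.080; wc +0.200/-0.200 → slack +0.943/-1.085; half-tol=0.200, Σhalf²=0.312226
  -E: nom -28.800 → Σnom=-38.880; wc +0.249/-0.249 → slack +1.192/-1.334; half-tol=0.249, Σhalf²=0.374227
  +F: nom +2.300 → Σnom=-36.580; wc +0.030/-0.030 → slack +1.222/-1.364; half-tol=0.030, Σhalf²=0.375127
  -G: nom -7.860 → Σnom=-44.440; wc +0.060/-0.280 → slack +1.282/-1.644; half-tol=0.170, Σhalf²=0.404027
  +H: nom +23.600 → Σnom=-20.840; wc +0.256/-0.140 → slack +1.538/-1.784; half-tol=0.198, Σhalf²=0.443231
  -I: nom -36.100 → Σnom=-56.940; wc +0.130/-0.130 → slack +1.668/-1.914; half-tol=0.130, Σhalf²=0.460131
Nominal = -56.940. Worst-case = [-56.940 - 1.914, -56.940 + 1.668] = [-58.854, -55.272]. RSS = √0.460131 = 0.678.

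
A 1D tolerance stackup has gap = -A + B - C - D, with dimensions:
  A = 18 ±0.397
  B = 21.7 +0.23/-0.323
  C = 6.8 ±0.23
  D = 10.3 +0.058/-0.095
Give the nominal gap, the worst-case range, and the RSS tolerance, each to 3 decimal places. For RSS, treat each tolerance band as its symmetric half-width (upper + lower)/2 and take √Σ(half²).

Stack each dimension's contribution:
  -A: nom -18.000 → Σnom=-18.000; wc +0.397/-0.397 → slack +0.397/-0.397; half-tol=0.397, Σhalf²=0.157609
  +B: nom +21.700 → Σnom=3.700; wc +0.230/-0.323 → slack +0.627/-0.720; half-tol=0.277, Σhalf²=0.234061
  -C: nom -6.800 → Σnom=-3.100; wc +0.230/-0.230 → slack +0.857/-0.950; half-tol=0.230, Σhalf²=0.286961
  -D: nom -10.300 → Σnom=-13.400; wc +0.095/-0.058 → slack +0.952/-1.008; half-tol=0.076, Σhalf²=0.292814
Nominal = -13.400. Worst-case = [-13.400 - 1.008, -13.400 + 0.952] = [-14.408, -12.448]. RSS = √0.292814 = 0.541.

nominal=-13.400 wc=[-14.408,-12.448] rss=0.541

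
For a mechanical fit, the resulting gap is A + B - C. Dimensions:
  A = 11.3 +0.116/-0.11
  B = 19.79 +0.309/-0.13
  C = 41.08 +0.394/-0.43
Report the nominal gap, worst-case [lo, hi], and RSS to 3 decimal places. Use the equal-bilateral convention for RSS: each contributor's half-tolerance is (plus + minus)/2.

nominal=-9.990 wc=[-10.624,-9.135] rss=0.480

Stack each dimension's contribution:
  +A: nom +11.300 → Σnom=11.300; wc +0.116/-0.110 → slack +0.116/-0.110; half-tol=0.113, Σhalf²=0.012769
  +B: nom +19.790 → Σnom=31.090; wc +0.309/-0.130 → slack +0.425/-0.240; half-tol=0.220, Σhalf²=0.060949
  -C: nom -41.080 → Σnom=-9.990; wc +0.430/-0.394 → slack +0.855/-0.634; half-tol=0.412, Σhalf²=0.230693
Nominal = -9.990. Worst-case = [-9.990 - 0.634, -9.990 + 0.855] = [-10.624, -9.135]. RSS = √0.230693 = 0.480.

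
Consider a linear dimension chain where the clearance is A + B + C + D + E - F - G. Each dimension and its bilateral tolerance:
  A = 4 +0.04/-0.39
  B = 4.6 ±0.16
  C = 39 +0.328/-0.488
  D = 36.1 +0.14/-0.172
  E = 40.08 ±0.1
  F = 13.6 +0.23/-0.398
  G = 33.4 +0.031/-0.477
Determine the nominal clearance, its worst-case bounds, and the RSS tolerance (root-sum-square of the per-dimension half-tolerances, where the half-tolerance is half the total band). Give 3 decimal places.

nominal=76.780 wc=[75.209,78.423] rss=0.660

Stack each dimension's contribution:
  +A: nom +4.000 → Σnom=4.000; wc +0.040/-0.390 → slack +0.040/-0.390; half-tol=0.215, Σhalf²=0.046225
  +B: nom +4.600 → Σnom=8.600; wc +0.160/-0.160 → slack +0.200/-0.550; half-tol=0.160, Σhalf²=0.071825
  +C: nom +39.000 → Σnom=47.600; wc +0.328/-0.488 → slack +0.528/-1.038; half-tol=0.408, Σhalf²=0.238289
  +D: nom +36.100 → Σnom=83.700; wc +0.140/-0.172 → slack +0.668/-1.210; half-tol=0.156, Σhalf²=0.262625
  +E: nom +40.080 → Σnom=123.780; wc +0.100/-0.100 → slack +0.768/-1.310; half-tol=0.100, Σhalf²=0.272625
  -F: nom -13.600 → Σnom=110.180; wc +0.398/-0.230 → slack +1.166/-1.540; half-tol=0.314, Σhalf²=0.371221
  -G: nom -33.400 → Σnom=76.780; wc +0.477/-0.031 → slack +1.643/-1.571; half-tol=0.254, Σhalf²=0.435737
Nominal = 76.780. Worst-case = [76.780 - 1.571, 76.780 + 1.643] = [75.209, 78.423]. RSS = √0.435737 = 0.660.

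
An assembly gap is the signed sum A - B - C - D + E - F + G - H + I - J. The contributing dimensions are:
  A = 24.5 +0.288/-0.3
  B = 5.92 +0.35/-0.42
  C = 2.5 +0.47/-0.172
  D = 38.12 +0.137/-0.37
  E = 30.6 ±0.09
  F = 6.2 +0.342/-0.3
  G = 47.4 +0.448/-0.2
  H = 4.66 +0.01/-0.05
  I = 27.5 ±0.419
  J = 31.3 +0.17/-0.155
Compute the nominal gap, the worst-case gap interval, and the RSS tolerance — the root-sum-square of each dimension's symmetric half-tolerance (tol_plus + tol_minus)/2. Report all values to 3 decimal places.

nominal=41.300 wc=[38.812,44.012] rss=0.906

Stack each dimension's contribution:
  +A: nom +24.500 → Σnom=24.500; wc +0.288/-0.300 → slack +0.288/-0.300; half-tol=0.294, Σhalf²=0.086436
  -B: nom -5.920 → Σnom=18.580; wc +0.420/-0.350 → slack +0.708/-0.650; half-tol=0.385, Σhalf²=0.234661
  -C: nom -2.500 → Σnom=16.080; wc +0.172/-0.470 → slack +0.880/-1.120; half-tol=0.321, Σhalf²=0.337702
  -D: nom -38.120 → Σnom=-22.040; wc +0.370/-0.137 → slack +1.250/-1.257; half-tol=0.254, Σhalf²=0.401964
  +E: nom +30.600 → Σnom=8.560; wc +0.090/-0.090 → slack +1.340/-1.347; half-tol=0.090, Σhalf²=0.410064
  -F: nom -6.200 → Σnom=2.360; wc +0.300/-0.342 → slack +1.640/-1.689; half-tol=0.321, Σhalf²=0.513105
  +G: nom +47.400 → Σnom=49.760; wc +0.448/-0.200 → slack +2.088/-1.889; half-tol=0.324, Σhalf²=0.618081
  -H: nom -4.660 → Σnom=45.100; wc +0.050/-0.010 → slack +2.138/-1.899; half-tol=0.030, Σhalf²=0.618981
  +I: nom +27.500 → Σnom=72.600; wc +0.419/-0.419 → slack +2.557/-2.318; half-tol=0.419, Σhalf²=0.794542
  -J: nom -31.300 → Σnom=41.300; wc +0.155/-0.170 → slack +2.712/-2.488; half-tol=0.163, Σhalf²=0.820948
Nominal = 41.300. Worst-case = [41.300 - 2.488, 41.300 + 2.712] = [38.812, 44.012]. RSS = √0.820948 = 0.906.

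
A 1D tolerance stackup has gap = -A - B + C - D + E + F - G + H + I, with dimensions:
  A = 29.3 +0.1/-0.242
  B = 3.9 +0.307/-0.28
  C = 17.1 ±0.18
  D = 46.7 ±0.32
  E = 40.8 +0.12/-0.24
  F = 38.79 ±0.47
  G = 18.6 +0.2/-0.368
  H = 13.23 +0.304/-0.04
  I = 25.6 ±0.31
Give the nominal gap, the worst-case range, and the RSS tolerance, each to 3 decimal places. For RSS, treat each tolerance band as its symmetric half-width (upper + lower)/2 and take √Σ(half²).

nominal=37.020 wc=[34.853,39.614] rss=0.843

Stack each dimension's contribution:
  -A: nom -29.300 → Σnom=-29.300; wc +0.242/-0.100 → slack +0.242/-0.100; half-tol=0.171, Σhalf²=0.029241
  -B: nom -3.900 → Σnom=-33.200; wc +0.280/-0.307 → slack +0.522/-0.407; half-tol=0.293, Σhalf²=0.115383
  +C: nom +17.100 → Σnom=-16.100; wc +0.180/-0.180 → slack +0.702/-0.587; half-tol=0.180, Σhalf²=0.147783
  -D: nom -46.700 → Σnom=-62.800; wc +0.320/-0.320 → slack +1.022/-0.907; half-tol=0.320, Σhalf²=0.250183
  +E: nom +40.800 → Σnom=-22.000; wc +0.120/-0.240 → slack +1.142/-1.147; half-tol=0.180, Σhalf²=0.282583
  +F: nom +38.790 → Σnom=16.790; wc +0.470/-0.470 → slack +1.612/-1.617; half-tol=0.470, Σhalf²=0.503483
  -G: nom -18.600 → Σnom=-1.810; wc +0.368/-0.200 → slack +1.980/-1.817; half-tol=0.284, Σhalf²=0.584139
  +H: nom +13.230 → Σnom=11.420; wc +0.304/-0.040 → slack +2.284/-1.857; half-tol=0.172, Σhalf²=0.613723
  +I: nom +25.600 → Σnom=37.020; wc +0.310/-0.310 → slack +2.594/-2.167; half-tol=0.310, Σhalf²=0.709823
Nominal = 37.020. Worst-case = [37.020 - 2.167, 37.020 + 2.594] = [34.853, 39.614]. RSS = √0.709823 = 0.843.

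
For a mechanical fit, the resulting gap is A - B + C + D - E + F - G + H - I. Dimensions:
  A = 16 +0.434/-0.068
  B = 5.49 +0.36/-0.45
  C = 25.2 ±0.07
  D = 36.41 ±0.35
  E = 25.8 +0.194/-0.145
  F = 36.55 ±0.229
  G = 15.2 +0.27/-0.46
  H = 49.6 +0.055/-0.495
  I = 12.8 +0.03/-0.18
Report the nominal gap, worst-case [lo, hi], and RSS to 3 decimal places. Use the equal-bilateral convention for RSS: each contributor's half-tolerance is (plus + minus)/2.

Stack each dimension's contribution:
  +A: nom +16.000 → Σnom=16.000; wc +0.434/-0.068 → slack +0.434/-0.068; half-tol=0.251, Σhalf²=0.063001
  -B: nom -5.490 → Σnom=10.510; wc +0.450/-0.360 → slack +0.884/-0.428; half-tol=0.405, Σhalf²=0.227026
  +C: nom +25.200 → Σnom=35.710; wc +0.070/-0.070 → slack +0.954/-0.498; half-tol=0.070, Σhalf²=0.231926
  +D: nom +36.410 → Σnom=72.120; wc +0.350/-0.350 → slack +1.304/-0.848; half-tol=0.350, Σhalf²=0.354426
  -E: nom -25.800 → Σnom=46.320; wc +0.145/-0.194 → slack +1.449/-1.042; half-tol=0.169, Σhalf²=0.383156
  +F: nom +36.550 → Σnom=82.870; wc +0.229/-0.229 → slack +1.678/-1.271; half-tol=0.229, Σhalf²=0.435597
  -G: nom -15.200 → Σnom=67.670; wc +0.460/-0.270 → slack +2.138/-1.541; half-tol=0.365, Σhalf²=0.568822
  +H: nom +49.600 → Σnom=117.270; wc +0.055/-0.495 → slack +2.193/-2.036; half-tol=0.275, Σhalf²=0.644447
  -I: nom -12.800 → Σnom=104.470; wc +0.180/-0.030 → slack +2.373/-2.066; half-tol=0.105, Σhalf²=0.655472
Nominal = 104.470. Worst-case = [104.470 - 2.066, 104.470 + 2.373] = [102.404, 106.843]. RSS = √0.655472 = 0.810.

nominal=104.470 wc=[102.404,106.843] rss=0.810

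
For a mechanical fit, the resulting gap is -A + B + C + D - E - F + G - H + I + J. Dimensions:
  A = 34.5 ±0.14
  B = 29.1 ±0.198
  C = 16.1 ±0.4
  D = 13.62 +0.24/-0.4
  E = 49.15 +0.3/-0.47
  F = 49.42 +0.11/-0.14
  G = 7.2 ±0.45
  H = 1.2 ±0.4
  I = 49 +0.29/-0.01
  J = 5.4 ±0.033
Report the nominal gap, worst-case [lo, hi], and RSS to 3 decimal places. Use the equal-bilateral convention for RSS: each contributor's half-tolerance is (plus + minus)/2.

Stack each dimension's contribution:
  -A: nom -34.500 → Σnom=-34.500; wc +0.140/-0.140 → slack +0.140/-0.140; half-tol=0.140, Σhalf²=0.019600
  +B: nom +29.100 → Σnom=-5.400; wc +0.198/-0.198 → slack +0.338/-0.338; half-tol=0.198, Σhalf²=0.058804
  +C: nom +16.100 → Σnom=10.700; wc +0.400/-0.400 → slack +0.738/-0.738; half-tol=0.400, Σhalf²=0.218804
  +D: nom +13.620 → Σnom=24.320; wc +0.240/-0.400 → slack +0.978/-1.138; half-tol=0.320, Σhalf²=0.321204
  -E: nom -49.150 → Σnom=-24.830; wc +0.470/-0.300 → slack +1.448/-1.438; half-tol=0.385, Σhalf²=0.469429
  -F: nom -49.420 → Σnom=-74.250; wc +0.140/-0.110 → slack +1.588/-1.548; half-tol=0.125, Σhalf²=0.485054
  +G: nom +7.200 → Σnom=-67.050; wc +0.450/-0.450 → slack +2.038/-1.998; half-tol=0.450, Σhalf²=0.687554
  -H: nom -1.200 → Σnom=-68.250; wc +0.400/-0.400 → slack +2.438/-2.398; half-tol=0.400, Σhalf²=0.847554
  +I: nom +49.000 → Σnom=-19.250; wc +0.290/-0.010 → slack +2.728/-2.408; half-tol=0.150, Σhalf²=0.870054
  +J: nom +5.400 → Σnom=-13.850; wc +0.033/-0.033 → slack +2.761/-2.441; half-tol=0.033, Σhalf²=0.871143
Nominal = -13.850. Worst-case = [-13.850 - 2.441, -13.850 + 2.761] = [-16.291, -11.089]. RSS = √0.871143 = 0.933.

nominal=-13.850 wc=[-16.291,-11.089] rss=0.933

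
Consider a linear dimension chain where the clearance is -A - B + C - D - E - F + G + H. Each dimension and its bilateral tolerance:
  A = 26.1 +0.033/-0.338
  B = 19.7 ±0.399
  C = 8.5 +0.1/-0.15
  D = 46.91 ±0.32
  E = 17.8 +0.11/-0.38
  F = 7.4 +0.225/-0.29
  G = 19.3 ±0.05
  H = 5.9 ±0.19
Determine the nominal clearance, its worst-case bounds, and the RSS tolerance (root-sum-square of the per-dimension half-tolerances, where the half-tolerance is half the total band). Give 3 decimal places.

nominal=-84.210 wc=[-85.687,-82.143] rss=0.690

Stack each dimension's contribution:
  -A: nom -26.100 → Σnom=-26.100; wc +0.338/-0.033 → slack +0.338/-0.033; half-tol=0.185, Σhalf²=0.034410
  -B: nom -19.700 → Σnom=-45.800; wc +0.399/-0.399 → slack +0.737/-0.432; half-tol=0.399, Σhalf²=0.193611
  +C: nom +8.500 → Σnom=-37.300; wc +0.100/-0.150 → slack +0.837/-0.582; half-tol=0.125, Σhalf²=0.209236
  -D: nom -46.910 → Σnom=-84.210; wc +0.320/-0.320 → slack +1.157/-0.902; half-tol=0.320, Σhalf²=0.311636
  -E: nom -17.800 → Σnom=-102.010; wc +0.380/-0.110 → slack +1.537/-1.012; half-tol=0.245, Σhalf²=0.371661
  -F: nom -7.400 → Σnom=-109.410; wc +0.290/-0.225 → slack +1.827/-1.237; half-tol=0.258, Σhalf²=0.437968
  +G: nom +19.300 → Σnom=-90.110; wc +0.050/-0.050 → slack +1.877/-1.287; half-tol=0.050, Σhalf²=0.440468
  +H: nom +5.900 → Σnom=-84.210; wc +0.190/-0.190 → slack +2.067/-1.477; half-tol=0.190, Σhalf²=0.476568
Nominal = -84.210. Worst-case = [-84.210 - 1.477, -84.210 + 2.067] = [-85.687, -82.143]. RSS = √0.476568 = 0.690.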